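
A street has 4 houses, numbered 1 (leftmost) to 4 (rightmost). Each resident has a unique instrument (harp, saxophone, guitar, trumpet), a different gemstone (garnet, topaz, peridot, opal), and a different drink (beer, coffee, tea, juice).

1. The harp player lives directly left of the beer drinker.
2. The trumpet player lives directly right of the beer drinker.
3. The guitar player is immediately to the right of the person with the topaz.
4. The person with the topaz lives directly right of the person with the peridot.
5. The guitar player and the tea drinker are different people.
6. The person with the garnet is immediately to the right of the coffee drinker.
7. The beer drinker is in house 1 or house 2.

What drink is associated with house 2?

beer

Clue 7 places the beer drinker in house 2.
By clue 1, the harp player is in house 1.
From clue 2, the trumpet player must be in house 3.
So house 2 gets saxophone for instrument.
That leaves guitar as the instrument for house 4.
From clue 3, the person with the topaz must be in house 3.
The person with the peridot is in house 2 (clue 4).
House 1 gemstone: only opal fits.
House 4's gemstone must be garnet (nothing else left).
That leaves juice as the drink for house 4.
Clue 6 places the coffee drinker in house 3.
House 1's drink must be tea (nothing else left).
So: house 1 = harp/opal/tea, house 2 = saxophone/peridot/beer, house 3 = trumpet/topaz/coffee, house 4 = guitar/garnet/juice.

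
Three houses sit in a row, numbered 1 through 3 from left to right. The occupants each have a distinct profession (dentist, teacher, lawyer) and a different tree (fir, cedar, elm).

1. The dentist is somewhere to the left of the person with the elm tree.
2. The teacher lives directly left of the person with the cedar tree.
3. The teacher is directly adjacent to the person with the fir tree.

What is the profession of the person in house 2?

So house 3 gets lawyer for profession.
House 1 tree: only fir fits.
Clue 3: the teacher is in house 2.
House 1 profession: only dentist fits.
By clue 2, the person with the cedar tree is in house 3.
The only tree still possible for house 2 is elm.
So: house 1 = dentist/fir, house 2 = teacher/elm, house 3 = lawyer/cedar.

teacher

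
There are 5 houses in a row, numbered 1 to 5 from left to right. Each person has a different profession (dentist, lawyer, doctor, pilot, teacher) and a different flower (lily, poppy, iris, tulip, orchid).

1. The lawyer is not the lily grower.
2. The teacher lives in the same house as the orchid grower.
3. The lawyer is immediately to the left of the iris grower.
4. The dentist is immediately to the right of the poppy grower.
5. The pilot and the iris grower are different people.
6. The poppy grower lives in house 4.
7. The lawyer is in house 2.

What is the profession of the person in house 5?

By clue 6, the poppy grower is in house 4.
Clue 7: the lawyer is in house 2.
Clue 3 places the iris grower in house 3.
Clue 4 places the dentist in house 5.
House 2's flower must be tulip (nothing else left).
The teacher is in house 1 (clue 2).
Clue 2 places the orchid grower in house 1.
That leaves doctor as the profession for house 3.
House 4 profession: only pilot fits.
That leaves lily as the flower for house 5.
So: house 1 = teacher/orchid, house 2 = lawyer/tulip, house 3 = doctor/iris, house 4 = pilot/poppy, house 5 = dentist/lily.

dentist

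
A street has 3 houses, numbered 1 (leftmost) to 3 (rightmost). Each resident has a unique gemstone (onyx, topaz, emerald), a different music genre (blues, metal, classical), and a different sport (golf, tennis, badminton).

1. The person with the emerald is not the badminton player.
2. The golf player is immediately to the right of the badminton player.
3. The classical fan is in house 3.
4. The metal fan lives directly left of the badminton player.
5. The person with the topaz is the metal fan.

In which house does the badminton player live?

Clue 3 places the classical fan in house 3.
From clue 4, the metal fan must be in house 1.
Clue 4 places the badminton player in house 2.
From clue 5, the person with the topaz must be in house 1.
House 2's music genre must be blues (nothing else left).
House 1's sport must be tennis (nothing else left).
The only sport still possible for house 3 is golf.
Clue 1 places the person with the emerald in house 3.
So house 2 gets onyx for gemstone.
So: house 1 = topaz/metal/tennis, house 2 = onyx/blues/badminton, house 3 = emerald/classical/golf.

2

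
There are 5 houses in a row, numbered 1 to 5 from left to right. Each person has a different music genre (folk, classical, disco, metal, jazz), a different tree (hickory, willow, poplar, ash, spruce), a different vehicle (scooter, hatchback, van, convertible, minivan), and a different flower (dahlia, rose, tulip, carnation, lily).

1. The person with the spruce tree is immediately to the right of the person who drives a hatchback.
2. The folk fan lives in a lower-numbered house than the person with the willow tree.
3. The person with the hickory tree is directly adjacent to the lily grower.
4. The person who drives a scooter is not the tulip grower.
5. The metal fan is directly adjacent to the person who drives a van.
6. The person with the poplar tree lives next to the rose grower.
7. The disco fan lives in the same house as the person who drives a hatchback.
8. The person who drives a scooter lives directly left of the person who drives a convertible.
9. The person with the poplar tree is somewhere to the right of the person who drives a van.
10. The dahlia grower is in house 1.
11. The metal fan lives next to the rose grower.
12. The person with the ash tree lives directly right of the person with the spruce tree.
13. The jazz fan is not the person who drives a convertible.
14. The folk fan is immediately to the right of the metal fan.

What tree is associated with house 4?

poplar

Clue 10: the dahlia grower is in house 1.
House 1's tree must be hickory (nothing else left).
By clue 3, the lily grower is in house 2.
The folk fan is narrowed to house 3 or 4; consider each.
Placing it in house 4 leads to a contradiction, so it's in house 3.
Clue 14: the metal fan is in house 2.
The person who drives a hatchback is in house 1 (clue 7).
Clue 11 places the rose grower in house 3.
House 1 music genre: only disco fits.
The only vehicle still possible for house 3 is van.
From clue 1, the person with the spruce tree must be in house 2.
Clue 8 places the person who drives a scooter in house 4.
Clue 8: the person who drives a convertible is in house 5.
Clue 9 places the person with the poplar tree in house 4.
From clue 12, the person with the ash tree must be in house 3.
By clue 13, the jazz fan is in house 4.
House 5's music genre must be classical (nothing else left).
House 5 tree: only willow fits.
So house 2 gets minivan for vehicle.
Clue 4: the tulip grower is in house 5.
House 4's flower must be carnation (nothing else left).
So: house 1 = disco/hickory/hatchback/dahlia, house 2 = metal/spruce/minivan/lily, house 3 = folk/ash/van/rose, house 4 = jazz/poplar/scooter/carnation, house 5 = classical/willow/convertible/tulip.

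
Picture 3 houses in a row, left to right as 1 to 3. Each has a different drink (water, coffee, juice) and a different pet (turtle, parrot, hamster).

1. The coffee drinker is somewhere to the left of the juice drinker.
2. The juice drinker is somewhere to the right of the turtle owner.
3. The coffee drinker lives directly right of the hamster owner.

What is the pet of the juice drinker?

From clue 3, the coffee drinker must be in house 2.
By clue 3, the hamster owner is in house 1.
House 1 drink: only water fits.
House 3's drink must be juice (nothing else left).
So house 3 gets parrot for pet.
The only pet still possible for house 2 is turtle.
So: house 1 = water/hamster, house 2 = coffee/turtle, house 3 = juice/parrot.

parrot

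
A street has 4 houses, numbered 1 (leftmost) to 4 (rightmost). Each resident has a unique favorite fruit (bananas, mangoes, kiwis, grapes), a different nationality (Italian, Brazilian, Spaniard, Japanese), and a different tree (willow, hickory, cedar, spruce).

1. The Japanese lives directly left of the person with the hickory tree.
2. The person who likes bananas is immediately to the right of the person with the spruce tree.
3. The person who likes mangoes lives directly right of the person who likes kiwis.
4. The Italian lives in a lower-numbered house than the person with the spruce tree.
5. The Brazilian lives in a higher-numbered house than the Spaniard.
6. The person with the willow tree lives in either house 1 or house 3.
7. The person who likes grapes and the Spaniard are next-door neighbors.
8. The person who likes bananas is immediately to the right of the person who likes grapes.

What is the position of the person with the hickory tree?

So house 4 gets Brazilian for nationality.
That leaves kiwis as the favorite fruit for house 1.
Clue 3 places the person who likes mangoes in house 2.
The only favorite fruit still possible for house 3 is grapes.
That leaves bananas as the favorite fruit for house 4.
Clue 2: the person with the spruce tree is in house 3.
By clue 7, the Spaniard is in house 2.
So house 3 gets Japanese for nationality.
The person with the hickory tree is in house 4 (clue 1).
The only nationality still possible for house 1 is Italian.
That leaves willow as the tree for house 1.
The only tree still possible for house 2 is cedar.
So: house 1 = kiwis/Italian/willow, house 2 = mangoes/Spaniard/cedar, house 3 = grapes/Japanese/spruce, house 4 = bananas/Brazilian/hickory.

4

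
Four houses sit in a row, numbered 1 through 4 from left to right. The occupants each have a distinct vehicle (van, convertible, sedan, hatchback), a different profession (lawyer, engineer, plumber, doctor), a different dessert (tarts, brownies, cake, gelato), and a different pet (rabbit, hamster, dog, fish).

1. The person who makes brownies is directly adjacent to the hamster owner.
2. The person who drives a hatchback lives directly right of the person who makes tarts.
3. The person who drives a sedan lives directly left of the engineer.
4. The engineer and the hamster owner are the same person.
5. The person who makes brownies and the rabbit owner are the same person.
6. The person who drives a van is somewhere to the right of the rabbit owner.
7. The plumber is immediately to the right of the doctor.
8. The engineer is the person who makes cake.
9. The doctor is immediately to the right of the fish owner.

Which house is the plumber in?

House 1's profession must be lawyer (nothing else left).
The doctor is narrowed to house 2 or 3; consider each.
Placing it in house 3 leads to a contradiction, so it's in house 2.
By clue 7, the plumber is in house 3.
By clue 9, the fish owner is in house 1.
House 4's profession must be engineer (nothing else left).
From clue 3, the person who drives a sedan must be in house 3.
The hamster owner is in house 4 (clue 4).
By clue 8, the person who makes cake is in house 4.
House 1 vehicle: only convertible fits.
House 2's vehicle must be hatchback (nothing else left).
The only vehicle still possible for house 4 is van.
From clue 1, the person who makes brownies must be in house 3.
From clue 2, the person who makes tarts must be in house 1.
Clue 5: the rabbit owner is in house 3.
That leaves gelato as the dessert for house 2.
House 2's pet must be dog (nothing else left).
So: house 1 = convertible/lawyer/tarts/fish, house 2 = hatchback/doctor/gelato/dog, house 3 = sedan/plumber/brownies/rabbit, house 4 = van/engineer/cake/hamster.

3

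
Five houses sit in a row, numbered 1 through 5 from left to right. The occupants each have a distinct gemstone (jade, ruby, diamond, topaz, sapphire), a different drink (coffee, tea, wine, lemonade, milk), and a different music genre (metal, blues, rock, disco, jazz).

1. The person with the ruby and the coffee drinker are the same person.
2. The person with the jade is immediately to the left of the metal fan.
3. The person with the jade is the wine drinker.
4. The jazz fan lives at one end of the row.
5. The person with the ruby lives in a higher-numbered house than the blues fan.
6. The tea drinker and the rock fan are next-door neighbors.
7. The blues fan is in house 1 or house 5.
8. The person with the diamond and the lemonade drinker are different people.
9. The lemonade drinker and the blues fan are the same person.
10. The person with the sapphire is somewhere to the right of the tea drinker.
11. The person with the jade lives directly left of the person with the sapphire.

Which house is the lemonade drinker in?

1

By clue 7, the blues fan is in house 1.
By clue 9, the lemonade drinker is in house 1.
That leaves jazz as the music genre for house 5.
So house 1 gets topaz for gemstone.
The person with the jade is narrowed to house 2 or 3; consider each.
Placing it in house 2 leads to a contradiction, so it's in house 3.
Clue 2: the metal fan is in house 4.
From clue 3, the wine drinker must be in house 3.
From clue 11, the person with the sapphire must be in house 4.
By clue 6, the rock fan is in house 3.
So house 2 gets tea for drink.
House 4 drink: only milk fits.
The only drink still possible for house 5 is coffee.
The only music genre still possible for house 2 is disco.
The person with the ruby is in house 5 (clue 1).
So house 2 gets diamond for gemstone.
So: house 1 = topaz/lemonade/blues, house 2 = diamond/tea/disco, house 3 = jade/wine/rock, house 4 = sapphire/milk/metal, house 5 = ruby/coffee/jazz.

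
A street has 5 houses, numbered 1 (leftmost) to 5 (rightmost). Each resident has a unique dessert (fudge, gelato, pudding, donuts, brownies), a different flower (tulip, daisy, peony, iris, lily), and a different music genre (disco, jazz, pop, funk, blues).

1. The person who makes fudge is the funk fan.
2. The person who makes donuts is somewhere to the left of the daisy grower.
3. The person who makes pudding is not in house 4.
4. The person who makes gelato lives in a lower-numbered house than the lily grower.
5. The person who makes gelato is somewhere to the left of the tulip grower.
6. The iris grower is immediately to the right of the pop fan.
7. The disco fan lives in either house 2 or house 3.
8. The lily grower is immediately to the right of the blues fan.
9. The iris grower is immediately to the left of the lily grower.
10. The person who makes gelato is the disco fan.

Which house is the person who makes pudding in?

3

House 1 flower: only peony fits.
The person who makes gelato is narrowed to house 2 or 3; consider each.
Placing it in house 3 leads to a contradiction, so it's in house 2.
Clue 10 places the disco fan in house 2.
The iris grower is in house 4 (clue 9).
By clue 9, the lily grower is in house 5.
That leaves daisy as the flower for house 2.
So house 3 gets tulip for flower.
Clue 2 places the person who makes donuts in house 1.
By clue 6, the pop fan is in house 3.
From clue 8, the blues fan must be in house 4.
The person who makes fudge is in house 5 (clue 1).
Clue 1: the funk fan is in house 5.
So house 3 gets pudding for dessert.
That leaves brownies as the dessert for house 4.
So house 1 gets jazz for music genre.
So: house 1 = donuts/peony/jazz, house 2 = gelato/daisy/disco, house 3 = pudding/tulip/pop, house 4 = brownies/iris/blues, house 5 = fudge/lily/funk.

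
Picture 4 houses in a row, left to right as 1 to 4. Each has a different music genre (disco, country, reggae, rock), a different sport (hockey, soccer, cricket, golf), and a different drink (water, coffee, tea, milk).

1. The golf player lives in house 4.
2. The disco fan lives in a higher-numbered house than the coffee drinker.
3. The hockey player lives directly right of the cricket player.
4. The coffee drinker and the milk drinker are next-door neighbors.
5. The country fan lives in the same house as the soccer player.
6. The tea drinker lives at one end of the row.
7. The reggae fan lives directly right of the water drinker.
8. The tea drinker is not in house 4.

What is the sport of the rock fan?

cricket

From clue 1, the golf player must be in house 4.
Clue 8 places the tea drinker in house 1.
That leaves milk as the drink for house 4.
Clue 4: the coffee drinker is in house 3.
So house 2 gets water for drink.
The disco fan is in house 4 (clue 2).
Clue 7 places the reggae fan in house 3.
House 3 sport: only hockey fits.
Clue 3: the cricket player is in house 2.
House 1 sport: only soccer fits.
Clue 5: the country fan is in house 1.
House 2's music genre must be rock (nothing else left).
So: house 1 = country/soccer/tea, house 2 = rock/cricket/water, house 3 = reggae/hockey/coffee, house 4 = disco/golf/milk.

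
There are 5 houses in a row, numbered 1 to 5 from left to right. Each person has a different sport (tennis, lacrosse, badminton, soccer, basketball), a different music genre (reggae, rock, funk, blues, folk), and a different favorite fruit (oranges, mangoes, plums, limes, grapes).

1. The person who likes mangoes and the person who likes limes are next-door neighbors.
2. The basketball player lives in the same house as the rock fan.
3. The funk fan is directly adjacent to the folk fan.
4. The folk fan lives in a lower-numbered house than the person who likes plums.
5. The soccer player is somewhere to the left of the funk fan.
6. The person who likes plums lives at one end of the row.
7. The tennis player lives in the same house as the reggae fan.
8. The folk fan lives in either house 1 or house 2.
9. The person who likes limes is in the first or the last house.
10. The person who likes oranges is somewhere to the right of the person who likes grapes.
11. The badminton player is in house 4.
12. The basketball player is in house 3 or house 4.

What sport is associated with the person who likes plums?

tennis

The person who likes plums is in house 5 (clue 6).
The badminton player is in house 4 (clue 11).
House 3 sport: only basketball fits.
The only favorite fruit still possible for house 1 is limes.
By clue 1, the person who likes mangoes is in house 2.
The rock fan is in house 3 (clue 2).
So house 1 gets folk for music genre.
House 2's music genre must be funk (nothing else left).
So house 4 gets blues for music genre.
The only music genre still possible for house 5 is reggae.
The only favorite fruit still possible for house 3 is grapes.
The only favorite fruit still possible for house 4 is oranges.
Clue 5: the soccer player is in house 1.
From clue 7, the tennis player must be in house 5.
So house 2 gets lacrosse for sport.
So: house 1 = soccer/folk/limes, house 2 = lacrosse/funk/mangoes, house 3 = basketball/rock/grapes, house 4 = badminton/blues/oranges, house 5 = tennis/reggae/plums.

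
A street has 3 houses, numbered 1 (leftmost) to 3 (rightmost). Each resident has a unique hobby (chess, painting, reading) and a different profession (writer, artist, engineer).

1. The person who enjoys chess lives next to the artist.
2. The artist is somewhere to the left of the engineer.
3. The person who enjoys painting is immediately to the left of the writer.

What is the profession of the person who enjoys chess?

House 1's profession must be artist (nothing else left).
Clue 1: the person who enjoys chess is in house 2.
The only hobby still possible for house 1 is painting.
The only hobby still possible for house 3 is reading.
Clue 3: the writer is in house 2.
So house 3 gets engineer for profession.
So: house 1 = painting/artist, house 2 = chess/writer, house 3 = reading/engineer.

writer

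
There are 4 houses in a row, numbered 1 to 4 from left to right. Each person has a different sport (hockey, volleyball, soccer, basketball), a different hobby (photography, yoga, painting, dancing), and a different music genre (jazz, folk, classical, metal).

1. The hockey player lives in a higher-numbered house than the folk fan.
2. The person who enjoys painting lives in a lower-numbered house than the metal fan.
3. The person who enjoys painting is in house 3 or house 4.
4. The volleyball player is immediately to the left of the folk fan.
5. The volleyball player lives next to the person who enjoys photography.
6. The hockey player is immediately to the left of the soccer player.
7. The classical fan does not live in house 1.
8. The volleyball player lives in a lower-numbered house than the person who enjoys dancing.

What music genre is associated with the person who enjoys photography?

By clue 3, the person who enjoys painting is in house 3.
So house 1 gets jazz for music genre.
Clue 1 places the hockey player in house 3.
Clue 1 places the folk fan in house 2.
Clue 2 places the metal fan in house 4.
From clue 4, the volleyball player must be in house 1.
The person who enjoys photography is in house 2 (clue 5).
Clue 6 places the soccer player in house 4.
House 2's sport must be basketball (nothing else left).
So house 1 gets yoga for hobby.
House 4 hobby: only dancing fits.
So house 3 gets classical for music genre.
So: house 1 = volleyball/yoga/jazz, house 2 = basketball/photography/folk, house 3 = hockey/painting/classical, house 4 = soccer/dancing/metal.

folk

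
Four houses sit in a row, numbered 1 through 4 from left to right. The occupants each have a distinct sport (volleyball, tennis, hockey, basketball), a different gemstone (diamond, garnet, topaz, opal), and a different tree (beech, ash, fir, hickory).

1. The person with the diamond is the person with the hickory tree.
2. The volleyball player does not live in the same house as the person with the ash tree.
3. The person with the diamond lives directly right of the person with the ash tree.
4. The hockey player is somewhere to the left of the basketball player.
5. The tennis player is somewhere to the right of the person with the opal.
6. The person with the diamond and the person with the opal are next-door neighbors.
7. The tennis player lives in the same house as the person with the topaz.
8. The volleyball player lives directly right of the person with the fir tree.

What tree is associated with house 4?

beech

House 1 sport: only hockey fits.
The basketball player is narrowed to house 2 or 3 or 4; consider each.
Placing it in house 3 and house 4 leads to a contradiction, so it's in house 2.
The tennis player is narrowed to house 3 or 4; consider each.
Placing it in house 4 leads to a contradiction, so it's in house 3.
From clue 7, the person with the topaz must be in house 3.
That leaves volleyball as the sport for house 4.
House 4's gemstone must be garnet (nothing else left).
Clue 1: the person with the hickory tree is in house 2.
Clue 3 places the person with the ash tree in house 1.
From clue 6, the person with the opal must be in house 1.
Clue 8 places the person with the fir tree in house 3.
House 2 gemstone: only diamond fits.
The only tree still possible for house 4 is beech.
So: house 1 = hockey/opal/ash, house 2 = basketball/diamond/hickory, house 3 = tennis/topaz/fir, house 4 = volleyball/garnet/beech.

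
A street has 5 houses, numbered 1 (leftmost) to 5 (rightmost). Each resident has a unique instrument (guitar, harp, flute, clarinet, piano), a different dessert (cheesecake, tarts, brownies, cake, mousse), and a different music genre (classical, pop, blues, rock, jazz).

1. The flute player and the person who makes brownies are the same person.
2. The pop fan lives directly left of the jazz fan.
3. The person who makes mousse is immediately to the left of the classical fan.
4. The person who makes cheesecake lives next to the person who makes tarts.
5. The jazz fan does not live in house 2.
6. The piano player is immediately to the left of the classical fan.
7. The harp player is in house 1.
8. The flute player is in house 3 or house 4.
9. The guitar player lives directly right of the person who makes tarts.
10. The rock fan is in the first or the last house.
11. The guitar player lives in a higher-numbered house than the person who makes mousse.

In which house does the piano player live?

2

From clue 7, the harp player must be in house 1.
The flute player is narrowed to house 3 or 4; consider each.
Placing it in house 4 leads to a contradiction, so it's in house 3.
The person who makes brownies is in house 3 (clue 1).
By clue 9, the guitar player is in house 5.
Clue 9 places the person who makes tarts in house 4.
The only dessert still possible for house 2 is mousse.
The classical fan is in house 3 (clue 3).
Clue 4: the person who makes cheesecake is in house 5.
From clue 6, the piano player must be in house 2.
So house 4 gets clarinet for instrument.
The only dessert still possible for house 1 is cake.
The pop fan is in house 4 (clue 2).
By clue 2, the jazz fan is in house 5.
The only music genre still possible for house 2 is blues.
The only music genre still possible for house 1 is rock.
So: house 1 = harp/cake/rock, house 2 = piano/mousse/blues, house 3 = flute/brownies/classical, house 4 = clarinet/tarts/pop, house 5 = guitar/cheesecake/jazz.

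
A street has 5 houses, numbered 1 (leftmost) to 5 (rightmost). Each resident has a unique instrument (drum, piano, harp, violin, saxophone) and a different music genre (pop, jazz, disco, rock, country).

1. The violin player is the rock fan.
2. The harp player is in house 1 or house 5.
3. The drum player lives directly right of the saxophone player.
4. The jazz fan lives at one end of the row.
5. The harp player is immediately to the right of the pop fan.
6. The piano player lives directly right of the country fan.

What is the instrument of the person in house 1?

From clue 5, the harp player must be in house 5.
Clue 5: the pop fan is in house 4.
The jazz fan is narrowed to house 1 or 5; consider each.
Placing it in house 1 leads to a contradiction, so it's in house 5.
The drum player is narrowed to house 2 or 3 or 4; consider each.
Placing it in house 2 and house 4 leads to a contradiction, so it's in house 3.
Clue 3 places the saxophone player in house 2.
The only instrument still possible for house 1 is violin.
That leaves piano as the instrument for house 4.
By clue 1, the rock fan is in house 1.
From clue 6, the country fan must be in house 3.
House 2 music genre: only disco fits.
So: house 1 = violin/rock, house 2 = saxophone/disco, house 3 = drum/country, house 4 = piano/pop, house 5 = harp/jazz.

violin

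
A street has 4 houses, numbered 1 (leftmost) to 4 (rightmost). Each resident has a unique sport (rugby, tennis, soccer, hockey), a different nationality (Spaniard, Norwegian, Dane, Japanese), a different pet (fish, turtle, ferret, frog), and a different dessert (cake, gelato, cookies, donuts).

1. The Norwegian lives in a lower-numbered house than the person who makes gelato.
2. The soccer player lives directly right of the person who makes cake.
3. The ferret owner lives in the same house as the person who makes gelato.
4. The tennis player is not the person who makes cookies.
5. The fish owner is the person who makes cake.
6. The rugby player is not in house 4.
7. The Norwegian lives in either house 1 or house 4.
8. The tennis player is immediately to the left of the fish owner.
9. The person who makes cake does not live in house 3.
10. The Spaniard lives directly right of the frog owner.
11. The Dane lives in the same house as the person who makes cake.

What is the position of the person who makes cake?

Clue 7: the Norwegian is in house 1.
House 2 nationality: only Dane fits.
By clue 5, the fish owner is in house 2.
By clue 5, the person who makes cake is in house 2.
From clue 8, the tennis player must be in house 1.
House 4 sport: only hockey fits.
The only pet still possible for house 1 is turtle.
That leaves frog as the pet for house 3.
House 4 pet: only ferret fits.
The soccer player is in house 3 (clue 2).
Clue 3 places the person who makes gelato in house 4.
By clue 10, the Spaniard is in house 4.
So house 2 gets rugby for sport.
That leaves Japanese as the nationality for house 3.
House 1's dessert must be donuts (nothing else left).
That leaves cookies as the dessert for house 3.
So: house 1 = tennis/Norwegian/turtle/donuts, house 2 = rugby/Dane/fish/cake, house 3 = soccer/Japanese/frog/cookies, house 4 = hockey/Spaniard/ferret/gelato.

2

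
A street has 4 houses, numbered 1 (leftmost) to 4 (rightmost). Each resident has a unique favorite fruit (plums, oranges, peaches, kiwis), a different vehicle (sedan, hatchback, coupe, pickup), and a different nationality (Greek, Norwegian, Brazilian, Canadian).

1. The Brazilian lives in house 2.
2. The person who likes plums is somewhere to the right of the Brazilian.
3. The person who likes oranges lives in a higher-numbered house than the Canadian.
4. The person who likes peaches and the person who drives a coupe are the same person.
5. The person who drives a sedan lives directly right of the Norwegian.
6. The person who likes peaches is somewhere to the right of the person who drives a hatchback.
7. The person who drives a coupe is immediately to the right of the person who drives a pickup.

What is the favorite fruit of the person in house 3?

By clue 1, the Brazilian is in house 2.
That leaves kiwis as the favorite fruit for house 1.
House 4's nationality must be Greek (nothing else left).
The person who likes plums is narrowed to house 3 or 4; consider each.
Placing it in house 3 leads to a contradiction, so it's in house 4.
By clue 3, the Canadian is in house 1.
House 3's vehicle must be coupe (nothing else left).
House 4's vehicle must be sedan (nothing else left).
That leaves Norwegian as the nationality for house 3.
Clue 4: the person who likes peaches is in house 3.
By clue 7, the person who drives a pickup is in house 2.
That leaves oranges as the favorite fruit for house 2.
So house 1 gets hatchback for vehicle.
So: house 1 = kiwis/hatchback/Canadian, house 2 = oranges/pickup/Brazilian, house 3 = peaches/coupe/Norwegian, house 4 = plums/sedan/Greek.

peaches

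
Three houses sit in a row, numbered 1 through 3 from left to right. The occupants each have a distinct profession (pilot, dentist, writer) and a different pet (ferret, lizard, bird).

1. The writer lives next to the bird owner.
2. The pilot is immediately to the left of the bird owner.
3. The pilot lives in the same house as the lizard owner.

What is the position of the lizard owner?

The pilot is narrowed to house 1 or 2; consider each.
Placing it in house 2 leads to a contradiction, so it's in house 1.
Clue 2 places the bird owner in house 2.
Clue 3: the lizard owner is in house 1.
So house 3 gets ferret for pet.
Clue 1 places the writer in house 3.
House 2 profession: only dentist fits.
So: house 1 = pilot/lizard, house 2 = dentist/bird, house 3 = writer/ferret.

1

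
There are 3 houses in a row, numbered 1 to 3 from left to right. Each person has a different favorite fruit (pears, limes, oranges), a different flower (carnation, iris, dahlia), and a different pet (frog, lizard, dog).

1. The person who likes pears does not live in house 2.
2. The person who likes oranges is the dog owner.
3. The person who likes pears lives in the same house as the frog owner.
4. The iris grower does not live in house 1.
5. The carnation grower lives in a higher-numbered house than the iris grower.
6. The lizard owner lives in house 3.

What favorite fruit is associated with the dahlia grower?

The carnation grower is in house 3 (clue 5).
The iris grower is in house 2 (clue 5).
Clue 6: the lizard owner is in house 3.
House 1's flower must be dahlia (nothing else left).
The only pet still possible for house 2 is dog.
The person who likes oranges is in house 2 (clue 2).
From clue 3, the person who likes pears must be in house 1.
That leaves limes as the favorite fruit for house 3.
So house 1 gets frog for pet.
So: house 1 = pears/dahlia/frog, house 2 = oranges/iris/dog, house 3 = limes/carnation/lizard.

pears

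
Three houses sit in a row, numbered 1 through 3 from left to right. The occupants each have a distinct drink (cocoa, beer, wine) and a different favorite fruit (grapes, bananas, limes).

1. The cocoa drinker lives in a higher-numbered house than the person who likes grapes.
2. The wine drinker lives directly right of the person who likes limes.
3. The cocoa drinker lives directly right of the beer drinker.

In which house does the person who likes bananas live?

3

So house 1 gets beer for drink.
So house 3 gets bananas for favorite fruit.
By clue 3, the cocoa drinker is in house 2.
The only drink still possible for house 3 is wine.
From clue 1, the person who likes grapes must be in house 1.
Clue 2: the person who likes limes is in house 2.
So: house 1 = beer/grapes, house 2 = cocoa/limes, house 3 = wine/bananas.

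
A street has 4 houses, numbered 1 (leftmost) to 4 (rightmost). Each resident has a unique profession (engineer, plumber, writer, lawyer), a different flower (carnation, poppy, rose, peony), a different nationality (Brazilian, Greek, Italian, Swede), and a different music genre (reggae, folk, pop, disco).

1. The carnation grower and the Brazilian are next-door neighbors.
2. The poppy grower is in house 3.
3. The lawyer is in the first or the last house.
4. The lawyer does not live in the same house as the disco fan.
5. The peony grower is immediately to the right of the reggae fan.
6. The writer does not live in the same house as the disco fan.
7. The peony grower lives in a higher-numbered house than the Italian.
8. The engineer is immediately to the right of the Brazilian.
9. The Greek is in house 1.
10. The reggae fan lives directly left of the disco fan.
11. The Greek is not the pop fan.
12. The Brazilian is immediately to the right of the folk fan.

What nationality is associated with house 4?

By clue 2, the poppy grower is in house 3.
Clue 9 places the Greek in house 1.
The only nationality still possible for house 4 is Swede.
The peony grower is in house 4 (clue 7).
Clue 5: the reggae fan is in house 3.
Clue 10: the disco fan is in house 4.
So house 1 gets folk for music genre.
House 2's music genre must be pop (nothing else left).
Clue 4 places the lawyer in house 1.
Clue 12: the Brazilian is in house 2.
The only nationality still possible for house 3 is Italian.
Clue 1 places the carnation grower in house 1.
Clue 8: the engineer is in house 3.
That leaves writer as the profession for house 2.
That leaves plumber as the profession for house 4.
The only flower still possible for house 2 is rose.
So: house 1 = lawyer/carnation/Greek/folk, house 2 = writer/rose/Brazilian/pop, house 3 = engineer/poppy/Italian/reggae, house 4 = plumber/peony/Swede/disco.

Swede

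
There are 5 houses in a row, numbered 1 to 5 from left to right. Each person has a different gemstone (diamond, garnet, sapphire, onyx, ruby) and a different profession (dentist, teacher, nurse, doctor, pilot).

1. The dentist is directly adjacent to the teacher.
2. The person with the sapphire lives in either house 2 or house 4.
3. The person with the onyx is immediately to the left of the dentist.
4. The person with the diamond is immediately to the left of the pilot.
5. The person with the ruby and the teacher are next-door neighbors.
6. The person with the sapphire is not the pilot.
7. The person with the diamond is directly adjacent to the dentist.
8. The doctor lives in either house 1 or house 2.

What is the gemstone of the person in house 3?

The person with the sapphire is narrowed to house 2 or 4; consider each.
Placing it in house 4 leads to a contradiction, so it's in house 2.
The person with the diamond is narrowed to house 3 or 4; consider each.
Placing it in house 4 leads to a contradiction, so it's in house 3.
By clue 4, the pilot is in house 4.
By clue 1, the teacher is in house 3.
Clue 3: the person with the onyx is in house 1.
The person with the ruby is in house 4 (clue 5).
That leaves garnet as the gemstone for house 5.
The only profession still possible for house 1 is doctor.
So house 2 gets dentist for profession.
So house 5 gets nurse for profession.
So: house 1 = onyx/doctor, house 2 = sapphire/dentist, house 3 = diamond/teacher, house 4 = ruby/pilot, house 5 = garnet/nurse.

diamond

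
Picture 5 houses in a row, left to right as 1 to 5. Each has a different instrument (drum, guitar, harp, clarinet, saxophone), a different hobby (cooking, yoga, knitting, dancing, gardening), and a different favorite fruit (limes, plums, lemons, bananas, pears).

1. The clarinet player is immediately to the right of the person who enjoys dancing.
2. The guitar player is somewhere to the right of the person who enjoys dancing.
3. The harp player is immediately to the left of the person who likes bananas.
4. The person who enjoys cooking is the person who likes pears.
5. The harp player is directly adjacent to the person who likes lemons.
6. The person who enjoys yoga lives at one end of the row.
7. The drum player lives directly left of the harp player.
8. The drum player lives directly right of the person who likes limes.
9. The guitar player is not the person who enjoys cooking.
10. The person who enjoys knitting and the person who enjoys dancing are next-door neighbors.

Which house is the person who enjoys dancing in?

1

House 1's instrument must be saxophone (nothing else left).
The drum player is narrowed to house 2 or 3; consider each.
Placing it in house 2 leads to a contradiction, so it's in house 3.
By clue 7, the harp player is in house 4.
From clue 8, the person who likes limes must be in house 2.
From clue 3, the person who likes bananas must be in house 5.
House 3 favorite fruit: only lemons fits.
The clarinet player is narrowed to house 2 or 5; consider each.
Placing it in house 5 leads to a contradiction, so it's in house 2.
By clue 1, the person who enjoys dancing is in house 1.
By clue 10, the person who enjoys knitting is in house 2.
House 5 instrument: only guitar fits.
House 3's hobby must be gardening (nothing else left).
So house 4 gets cooking for hobby.
The only hobby still possible for house 5 is yoga.
From clue 4, the person who likes pears must be in house 4.
The only favorite fruit still possible for house 1 is plums.
So: house 1 = saxophone/dancing/plums, house 2 = clarinet/knitting/limes, house 3 = drum/gardening/lemons, house 4 = harp/cooking/pears, house 5 = guitar/yoga/bananas.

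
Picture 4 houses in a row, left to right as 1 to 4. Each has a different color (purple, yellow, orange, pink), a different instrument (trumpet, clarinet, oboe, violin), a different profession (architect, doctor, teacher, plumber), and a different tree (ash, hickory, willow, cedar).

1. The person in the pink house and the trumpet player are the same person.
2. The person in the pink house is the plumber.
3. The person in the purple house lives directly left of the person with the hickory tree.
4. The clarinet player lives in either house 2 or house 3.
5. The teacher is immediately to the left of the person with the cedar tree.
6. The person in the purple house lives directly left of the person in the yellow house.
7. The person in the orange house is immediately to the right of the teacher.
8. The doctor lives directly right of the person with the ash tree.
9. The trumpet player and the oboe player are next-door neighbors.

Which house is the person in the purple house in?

The clarinet player is narrowed to house 2 or 3; consider each.
Placing it in house 2 leads to a contradiction, so it's in house 3.
House 4 instrument: only violin fits.
The person in the pink house is narrowed to house 1 or 2; consider each.
Placing it in house 2 leads to a contradiction, so it's in house 1.
The trumpet player is in house 1 (clue 1).
By clue 2, the plumber is in house 1.
The oboe player is in house 2 (clue 9).
So house 2 gets purple for color.
By clue 3, the person with the hickory tree is in house 3.
Clue 6: the person in the yellow house is in house 3.
House 4 color: only orange fits.
So house 4 gets cedar for tree.
By clue 5, the teacher is in house 3.
That leaves architect as the profession for house 4.
By clue 8, the person with the ash tree is in house 1.
That leaves doctor as the profession for house 2.
That leaves willow as the tree for house 2.
So: house 1 = pink/trumpet/plumber/ash, house 2 = purple/oboe/doctor/willow, house 3 = yellow/clarinet/teacher/hickory, house 4 = orange/violin/architect/cedar.

2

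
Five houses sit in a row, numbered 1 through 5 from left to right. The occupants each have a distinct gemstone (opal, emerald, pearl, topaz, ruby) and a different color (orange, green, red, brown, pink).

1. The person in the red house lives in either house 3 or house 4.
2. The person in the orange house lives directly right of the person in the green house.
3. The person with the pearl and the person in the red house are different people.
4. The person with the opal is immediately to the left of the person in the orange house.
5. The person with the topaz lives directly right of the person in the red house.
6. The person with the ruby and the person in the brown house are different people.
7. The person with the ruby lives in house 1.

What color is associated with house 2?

green

Clue 7: the person with the ruby is in house 1.
House 1's color must be pink (nothing else left).
The person with the topaz is narrowed to house 4 or 5; consider each.
Placing it in house 4 leads to a contradiction, so it's in house 5.
Clue 5: the person in the red house is in house 4.
From clue 2, the person in the orange house must be in house 3.
From clue 2, the person in the green house must be in house 2.
Clue 4: the person with the opal is in house 2.
The only gemstone still possible for house 3 is pearl.
House 4's gemstone must be emerald (nothing else left).
House 5's color must be brown (nothing else left).
So: house 1 = ruby/pink, house 2 = opal/green, house 3 = pearl/orange, house 4 = emerald/red, house 5 = topaz/brown.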